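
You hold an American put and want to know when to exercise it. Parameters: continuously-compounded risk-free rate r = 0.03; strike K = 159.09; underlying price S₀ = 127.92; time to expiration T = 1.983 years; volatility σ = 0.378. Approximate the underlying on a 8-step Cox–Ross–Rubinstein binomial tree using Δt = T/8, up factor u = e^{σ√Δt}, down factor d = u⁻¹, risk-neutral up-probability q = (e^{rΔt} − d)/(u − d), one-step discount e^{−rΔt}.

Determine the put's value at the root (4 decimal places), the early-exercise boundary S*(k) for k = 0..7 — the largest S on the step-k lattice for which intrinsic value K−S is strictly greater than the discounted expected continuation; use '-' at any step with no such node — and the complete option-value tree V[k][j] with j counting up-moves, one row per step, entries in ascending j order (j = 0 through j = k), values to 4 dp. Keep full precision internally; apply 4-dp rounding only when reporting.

params: Δt=0.24788 u=1.20707 d=0.82845 q=0.47280 e^(-rΔt)=0.99259
t_8 payoffs: 130.7055 117.7333 98.8326 71.2941 31.1700 0.0000 0.0000 0.0000 0.0000
t_7: node(7,0) S=34.2621 payoff=124.8279 vs cont=123.6493 → 124.8279 [stop]  node(7,1) S=49.9204 payoff=109.1696 vs cont=107.9909 → 109.1696 [stop]  node(7,2) S=72.7348 payoff=86.3552 vs cont=85.1766 → 86.3552 [stop]  node(7,3) S=105.9757 payoff=53.1143 vs cont=51.9356 → 53.1143 [stop]  node(7,4) S=154.4083 payoff=4.6817 vs cont=16.3110 → 16.3110 [wait]  node(7,5) S=224.9752 payoff=0.0000 vs cont=0.0000 → 0.0000 [wait]  node(7,6) S=327.7923 payoff=0.0000 vs cont=0.0000 → 0.0000 [wait]  node(7,7) S=477.5985 payoff=0.0000 vs cont=0.0000 → 0.0000 [wait]  ⇒ S*(7)=105.9757
t_6: node(6,0) S=41.3567 payoff=117.7333 vs cont=116.5546 → 117.7333 [stop]  node(6,1) S=60.2574 payoff=98.8326 vs cont=97.6540 → 98.8326 [stop]  node(6,2) S=87.7959 payoff=71.2941 vs cont=70.1154 → 71.2941 [stop]  node(6,3) S=127.9200 payoff=31.1700 vs cont=35.4490 → 35.4490 [wait]  node(6,4) S=186.3814 payoff=0.0000 vs cont=8.5354 → 8.5354 [wait]  node(6,5) S=271.5606 payoff=0.0000 vs cont=0.0000 → 0.0000 [wait]  node(6,6) S=395.6679 payoff=0.0000 vs cont=0.0000 → 0.0000 [wait]  ⇒ S*(6)=87.7959
t_5: node(5,0) S=49.9204 payoff=109.1696 vs cont=107.9909 → 109.1696 [stop]  node(5,1) S=72.7348 payoff=86.3552 vs cont=85.1766 → 86.3552 [stop]  node(5,2) S=105.9757 payoff=53.1143 vs cont=53.9438 → 53.9438 [wait]  node(5,3) S=154.4083 payoff=4.6817 vs cont=22.5558 → 22.5558 [wait]  node(5,4) S=224.9752 payoff=0.0000 vs cont=4.4665 → 4.4665 [wait]  node(5,5) S=327.7923 payoff=0.0000 vs cont=0.0000 → 0.0000 [wait]  ⇒ S*(5)=72.7348
t_4: node(4,0) S=60.2574 payoff=98.8326 vs cont=97.6540 → 98.8326 [stop]  node(4,1) S=87.7959 payoff=71.2941 vs cont=70.5047 → 71.2941 [stop]  node(4,2) S=127.9200 payoff=31.1700 vs cont=38.8137 → 38.8137 [wait]  node(4,3) S=186.3814 payoff=0.0000 vs cont=13.8993 → 13.8993 [wait]  node(4,4) S=271.5606 payoff=0.0000 vs cont=2.3373 → 2.3373 [wait]  ⇒ S*(4)=87.7959
t_3: node(3,0) S=72.7348 payoff=86.3552 vs cont=85.1766 → 86.3552 [stop]  node(3,1) S=105.9757 payoff=53.1143 vs cont=55.5228 → 55.5228 [wait]  node(3,2) S=154.4083 payoff=4.6817 vs cont=26.8338 → 26.8338 [wait]  node(3,3) S=224.9752 payoff=0.0000 vs cont=8.3703 → 8.3703 [wait]  ⇒ S*(3)=72.7348
t_2: node(2,0) S=87.7959 payoff=71.2941 vs cont=71.2458 → 71.2941 [stop]  node(2,1) S=127.9200 payoff=31.1700 vs cont=41.6477 → 41.6477 [wait]  node(2,2) S=186.3814 payoff=0.0000 vs cont=17.9701 → 17.9701 [wait]  ⇒ S*(2)=87.7959
t_1: node(1,0) S=105.9757 payoff=53.1143 vs cont=56.8528 → 56.8528 [wait]  node(1,1) S=154.4083 payoff=4.6817 vs cont=30.2272 → 30.2272 [wait]  ⇒ S*(1)=-
t_0: node(0,0) S=127.9200 payoff=31.1700 vs cont=43.9362 → 43.9362 [wait]  ⇒ S*(0)=-

price = 43.9362
boundary = - - 87.7959 72.7348 87.7959 72.7348 87.7959 105.9757
tree:
43.9362
56.8528 30.2272
71.2941 41.6477 17.9701
86.3552 55.5228 26.8338 8.3703
98.8326 71.2941 38.8137 13.8993 2.3373
109.1696 86.3552 53.9438 22.5558 4.4665 0.0000
117.7333 98.8326 71.2941 35.4490 8.5354 0.0000 0.0000
124.8279 109.1696 86.3552 53.1143 16.3110 0.0000 0.0000 0.0000
130.7055 117.7333 98.8326 71.2941 31.1700 0.0000 0.0000 0.0000 0.0000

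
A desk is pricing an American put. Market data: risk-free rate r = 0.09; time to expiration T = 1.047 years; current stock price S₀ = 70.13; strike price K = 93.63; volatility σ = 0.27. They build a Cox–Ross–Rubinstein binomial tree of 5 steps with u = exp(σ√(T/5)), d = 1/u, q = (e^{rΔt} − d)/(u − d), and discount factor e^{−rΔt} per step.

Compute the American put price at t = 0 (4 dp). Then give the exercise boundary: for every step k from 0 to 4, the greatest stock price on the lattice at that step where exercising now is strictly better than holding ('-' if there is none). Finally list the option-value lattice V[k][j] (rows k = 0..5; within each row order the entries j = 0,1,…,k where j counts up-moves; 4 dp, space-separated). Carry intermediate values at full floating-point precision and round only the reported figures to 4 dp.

Δt=0.20940  u=1.13151  d=0.88378  q=0.54595  discount=0.98133
step 5 (expiry): payoffs max(K−S,0) = 55.8195 45.2207 31.6509 14.2772 0.0000 0.0000
step 4: (k=4,j=0): S=42.7830, (K−S)⁺=50.8470, hold=49.0990 ⇒ V=50.8470 exercise | (k=4,j=1): S=54.7756, (K−S)⁺=38.8544, hold=37.1063 ⇒ V=38.8544 exercise | (k=4,j=2): S=70.1300, (K−S)⁺=23.5000, hold=21.7520 ⇒ V=23.5000 exercise | (k=4,j=3): S=89.7884, (K−S)⁺=3.8416, hold=6.3616 ⇒ V=6.3616 continue | (k=4,j=4): S=114.9574, (K−S)⁺=0.0000, hold=0.0000 ⇒ V=0.0000 continue  boundary S*=70.1300
step 3: (k=3,j=0): S=48.4093, (K−S)⁺=45.2207, hold=43.4726 ⇒ V=45.2207 exercise | (k=3,j=1): S=61.9791, (K−S)⁺=31.6509, hold=29.9028 ⇒ V=31.6509 exercise | (k=3,j=2): S=79.3528, (K−S)⁺=14.2772, hold=13.8793 ⇒ V=14.2772 exercise | (k=3,j=3): S=101.5965, (K−S)⁺=0.0000, hold=2.8346 ⇒ V=2.8346 continue  boundary S*=79.3528
step 2: (k=2,j=0): S=54.7756, (K−S)⁺=38.8544, hold=37.1063 ⇒ V=38.8544 exercise | (k=2,j=1): S=70.1300, (K−S)⁺=23.5000, hold=21.7520 ⇒ V=23.5000 exercise | (k=2,j=2): S=89.7884, (K−S)⁺=3.8416, hold=7.8802 ⇒ V=7.8802 continue  boundary S*=70.1300
step 1: (k=1,j=0): S=61.9791, (K−S)⁺=31.6509, hold=29.9028 ⇒ V=31.6509 exercise | (k=1,j=1): S=79.3528, (K−S)⁺=14.2772, hold=14.6929 ⇒ V=14.6929 continue  boundary S*=61.9791
step 0: (k=0,j=0): S=70.1300, (K−S)⁺=23.5000, hold=21.9747 ⇒ V=23.5000 exercise  boundary S*=70.1300

price = 23.5000
boundary = 70.1300 61.9791 70.1300 79.3528 70.1300
tree:
23.5000
31.6509 14.6929
38.8544 23.5000 7.8802
45.2207 31.6509 14.2772 2.8346
50.8470 38.8544 23.5000 6.3616 0.0000
55.8195 45.2207 31.6509 14.2772 0.0000 0.0000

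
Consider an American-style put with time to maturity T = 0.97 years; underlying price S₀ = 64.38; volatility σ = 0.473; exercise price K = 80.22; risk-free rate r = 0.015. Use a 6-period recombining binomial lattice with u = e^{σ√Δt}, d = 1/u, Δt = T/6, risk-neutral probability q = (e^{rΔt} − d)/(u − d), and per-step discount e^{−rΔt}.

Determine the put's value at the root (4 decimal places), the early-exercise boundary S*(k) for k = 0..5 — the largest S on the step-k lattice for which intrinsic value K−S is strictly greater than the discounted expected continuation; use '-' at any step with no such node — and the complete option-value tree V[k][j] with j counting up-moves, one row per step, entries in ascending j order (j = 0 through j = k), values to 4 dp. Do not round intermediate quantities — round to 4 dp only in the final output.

price = 22.4401
boundary = - - - 36.3886 44.0109 53.2299
tree:
22.4401
29.1441 14.6552
36.4797 20.6503 7.6650
43.8314 28.0054 12.0884 2.4907
50.1337 36.2091 18.4821 4.6146 0.0000
55.3444 43.8314 26.9901 8.5496 0.0000 0.0000
59.6526 50.1337 36.2091 15.8400 0.0000 0.0000 0.0000

Δt=0.16167  u=1.20947  d=0.82681  q=0.45894  discount=0.99758
step 6 (expiry): payoffs max(K−S,0) = 59.6526 50.1337 36.2091 15.8400 0.0000 0.0000 0.0000
step 5: (k=5,j=0): S=24.8756, (K−S)⁺=55.3444, hold=55.1501 ⇒ V=55.3444 exercise | (k=5,j=1): S=36.3886, (K−S)⁺=43.8314, hold=43.6371 ⇒ V=43.8314 exercise | (k=5,j=2): S=53.2299, (K−S)⁺=26.9901, hold=26.7958 ⇒ V=26.9901 exercise | (k=5,j=3): S=77.8657, (K−S)⁺=2.3543, hold=8.5496 ⇒ V=8.5496 continue | (k=5,j=4): S=113.9035, (K−S)⁺=0.0000, hold=0.0000 ⇒ V=0.0000 continue | (k=5,j=5): S=166.6203, (K−S)⁺=0.0000, hold=0.0000 ⇒ V=0.0000 continue  boundary S*=53.2299
step 4: (k=4,j=0): S=30.0863, (K−S)⁺=50.1337, hold=49.9394 ⇒ V=50.1337 exercise | (k=4,j=1): S=44.0109, (K−S)⁺=36.2091, hold=36.0148 ⇒ V=36.2091 exercise | (k=4,j=2): S=64.3800, (K−S)⁺=15.8400, hold=18.4821 ⇒ V=18.4821 continue | (k=4,j=3): S=94.1763, (K−S)⁺=0.0000, hold=4.6146 ⇒ V=4.6146 continue | (k=4,j=4): S=137.7630, (K−S)⁺=0.0000, hold=0.0000 ⇒ V=0.0000 continue  boundary S*=44.0109
step 3: (k=3,j=0): S=36.3886, (K−S)⁺=43.8314, hold=43.6371 ⇒ V=43.8314 exercise | (k=3,j=1): S=53.2299, (K−S)⁺=26.9901, hold=28.0054 ⇒ V=28.0054 continue | (k=3,j=2): S=77.8657, (K−S)⁺=2.3543, hold=12.0884 ⇒ V=12.0884 continue | (k=3,j=3): S=113.9035, (K−S)⁺=0.0000, hold=2.4907 ⇒ V=2.4907 continue  boundary S*=36.3886
step 2: (k=2,j=0): S=44.0109, (K−S)⁺=36.2091, hold=36.4797 ⇒ V=36.4797 continue | (k=2,j=1): S=64.3800, (K−S)⁺=15.8400, hold=20.6503 ⇒ V=20.6503 continue | (k=2,j=2): S=94.1763, (K−S)⁺=0.0000, hold=7.6650 ⇒ V=7.6650 continue  boundary S*=-
step 1: (k=1,j=0): S=53.2299, (K−S)⁺=26.9901, hold=29.1441 ⇒ V=29.1441 continue | (k=1,j=1): S=77.8657, (K−S)⁺=2.3543, hold=14.6552 ⇒ V=14.6552 continue  boundary S*=-
step 0: (k=0,j=0): S=64.3800, (K−S)⁺=15.8400, hold=22.4401 ⇒ V=22.4401 continue  boundary S*=-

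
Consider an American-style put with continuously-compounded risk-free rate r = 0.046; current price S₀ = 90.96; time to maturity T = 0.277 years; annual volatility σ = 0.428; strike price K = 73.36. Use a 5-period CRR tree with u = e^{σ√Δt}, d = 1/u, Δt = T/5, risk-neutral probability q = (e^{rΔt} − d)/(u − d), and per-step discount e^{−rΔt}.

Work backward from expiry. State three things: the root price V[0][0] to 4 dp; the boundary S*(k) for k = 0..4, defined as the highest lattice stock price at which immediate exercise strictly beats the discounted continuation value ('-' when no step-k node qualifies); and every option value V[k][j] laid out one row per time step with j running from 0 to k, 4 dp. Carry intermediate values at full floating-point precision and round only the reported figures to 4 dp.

price = 1.6719
boundary = - - - - 60.7923
tree:
1.6719
2.8727 0.4183
4.8410 0.8182 0.0000
7.9472 1.6006 0.0000 0.0000
12.5677 3.1309 0.0000 0.0000 0.0000
18.3935 6.1244 0.0000 0.0000 0.0000 0.0000

Δt=0.05540  u=1.10599  d=0.90417  q=0.48748  discount=0.99745
step 5 (expiry): payoffs max(K−S,0) = 18.3935 6.1244 0.0000 0.0000 0.0000 0.0000
step 4: (k=4,j=0): S=60.7923, (K−S)⁺=12.5677, hold=12.3810 ⇒ V=12.5677 exercise | (k=4,j=1): S=74.3617, (K−S)⁺=0.0000, hold=3.1309 ⇒ V=3.1309 continue | (k=4,j=2): S=90.9600, (K−S)⁺=0.0000, hold=0.0000 ⇒ V=0.0000 continue | (k=4,j=3): S=111.2632, (K−S)⁺=0.0000, hold=0.0000 ⇒ V=0.0000 continue | (k=4,j=4): S=136.0982, (K−S)⁺=0.0000, hold=0.0000 ⇒ V=0.0000 continue  boundary S*=60.7923
step 3: (k=3,j=0): S=67.2356, (K−S)⁺=6.1244, hold=7.9472 ⇒ V=7.9472 continue | (k=3,j=1): S=82.2432, (K−S)⁺=0.0000, hold=1.6006 ⇒ V=1.6006 continue | (k=3,j=2): S=100.6007, (K−S)⁺=0.0000, hold=0.0000 ⇒ V=0.0000 continue | (k=3,j=3): S=123.0558, (K−S)⁺=0.0000, hold=0.0000 ⇒ V=0.0000 continue  boundary S*=-
step 2: (k=2,j=0): S=74.3617, (K−S)⁺=0.0000, hold=4.8410 ⇒ V=4.8410 continue | (k=2,j=1): S=90.9600, (K−S)⁺=0.0000, hold=0.8182 ⇒ V=0.8182 continue | (k=2,j=2): S=111.2632, (K−S)⁺=0.0000, hold=0.0000 ⇒ V=0.0000 continue  boundary S*=-
step 1: (k=1,j=0): S=82.2432, (K−S)⁺=0.0000, hold=2.8727 ⇒ V=2.8727 continue | (k=1,j=1): S=100.6007, (K−S)⁺=0.0000, hold=0.4183 ⇒ V=0.4183 continue  boundary S*=-
step 0: (k=0,j=0): S=90.9600, (K−S)⁺=0.0000, hold=1.6719 ⇒ V=1.6719 continue  boundary S*=-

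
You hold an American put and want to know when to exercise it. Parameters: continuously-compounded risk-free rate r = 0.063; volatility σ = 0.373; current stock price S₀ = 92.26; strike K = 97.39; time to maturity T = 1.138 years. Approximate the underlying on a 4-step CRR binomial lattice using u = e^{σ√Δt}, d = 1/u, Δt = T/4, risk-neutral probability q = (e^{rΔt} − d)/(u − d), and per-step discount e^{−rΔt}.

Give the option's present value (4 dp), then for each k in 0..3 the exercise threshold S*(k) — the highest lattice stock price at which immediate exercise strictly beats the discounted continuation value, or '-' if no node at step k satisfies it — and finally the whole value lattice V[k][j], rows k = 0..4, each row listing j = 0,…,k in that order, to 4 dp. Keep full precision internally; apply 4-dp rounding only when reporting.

price = 14.7933
boundary = - - 61.9734 75.6152
tree:
14.7933
23.4014 6.5713
35.4166 12.0258 1.2593
46.5973 21.7748 2.5417 0.0000
55.7609 35.4166 5.1300 0.0000 0.0000

Δt=0.28450, u=1.22012, d=0.81959, q=0.49558, disc=e^(-rΔt)=0.98224
k=4 terminal: V=max(K-S,0) → 55.7609 35.4166 5.1300 0.0000 0.0000
k=3: j=0 S=50.7927 intr=46.5973 cont=44.8673 V=46.5973[EX]; j=1 S=75.6152 intr=21.7748 cont=20.0447 V=21.7748[EX]; j=2 S=112.5687 intr=0.0000 cont=2.5417 V=2.5417[hold]; j=3 S=167.5814 intr=0.0000 cont=0.0000 V=0.0000[hold]  S*(3)=75.6152
k=2: j=0 S=61.9734 intr=35.4166 cont=33.6866 V=35.4166[EX]; j=1 S=92.2600 intr=5.1300 cont=12.0258 V=12.0258[hold]; j=2 S=137.3478 intr=0.0000 cont=1.2593 V=1.2593[hold]  S*(2)=61.9734
k=1: j=0 S=75.6152 intr=21.7748 cont=23.4014 V=23.4014[hold]; j=1 S=112.5687 intr=0.0000 cont=6.5713 V=6.5713[hold]  S*(1)=-
k=0: j=0 S=92.2600 intr=5.1300 cont=14.7933 V=14.7933[hold]  S*(0)=-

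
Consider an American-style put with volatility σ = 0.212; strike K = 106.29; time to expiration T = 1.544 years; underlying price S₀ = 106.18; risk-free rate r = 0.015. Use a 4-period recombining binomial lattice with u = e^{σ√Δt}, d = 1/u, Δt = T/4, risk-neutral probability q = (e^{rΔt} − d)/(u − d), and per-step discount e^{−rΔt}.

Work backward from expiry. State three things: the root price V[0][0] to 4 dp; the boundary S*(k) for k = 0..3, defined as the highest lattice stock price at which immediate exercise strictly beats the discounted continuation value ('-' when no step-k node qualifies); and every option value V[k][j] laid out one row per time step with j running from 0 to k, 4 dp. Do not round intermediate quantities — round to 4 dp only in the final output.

params: Δt=0.38600 u=1.14078 d=0.87659 q=0.48910 e^(-rΔt)=0.99423
t_4 payoffs: 43.5949 24.6998 0.1100 0.0000 0.0000
t_3: node(3,0) S=71.5213 payoff=34.7687 vs cont=34.1550 → 34.7687 [stop]  node(3,1) S=93.0766 payoff=13.2134 vs cont=12.5998 → 13.2134 [stop]  node(3,2) S=121.1281 payoff=0.0000 vs cont=0.0559 → 0.0559 [wait]  node(3,3) S=157.6339 payoff=0.0000 vs cont=0.0000 → 0.0000 [wait]  ⇒ S*(3)=93.0766
t_2: node(2,0) S=81.5902 payoff=24.6998 vs cont=24.0862 → 24.6998 [stop]  node(2,1) S=106.1800 payoff=0.1100 vs cont=6.7390 → 6.7390 [wait]  node(2,2) S=138.1807 payoff=0.0000 vs cont=0.0284 → 0.0284 [wait]  ⇒ S*(2)=81.5902
t_1: node(1,0) S=93.0766 payoff=13.2134 vs cont=15.8233 → 15.8233 [wait]  node(1,1) S=121.1281 payoff=0.0000 vs cont=3.4369 → 3.4369 [wait]  ⇒ S*(1)=-
t_0: node(0,0) S=106.1800 payoff=0.1100 vs cont=9.7087 → 9.7087 [wait]  ⇒ S*(0)=-

price = 9.7087
boundary = - - 81.5902 93.0766
tree:
9.7087
15.8233 3.4369
24.6998 6.7390 0.0284
34.7687 13.2134 0.0559 0.0000
43.5949 24.6998 0.1100 0.0000 0.0000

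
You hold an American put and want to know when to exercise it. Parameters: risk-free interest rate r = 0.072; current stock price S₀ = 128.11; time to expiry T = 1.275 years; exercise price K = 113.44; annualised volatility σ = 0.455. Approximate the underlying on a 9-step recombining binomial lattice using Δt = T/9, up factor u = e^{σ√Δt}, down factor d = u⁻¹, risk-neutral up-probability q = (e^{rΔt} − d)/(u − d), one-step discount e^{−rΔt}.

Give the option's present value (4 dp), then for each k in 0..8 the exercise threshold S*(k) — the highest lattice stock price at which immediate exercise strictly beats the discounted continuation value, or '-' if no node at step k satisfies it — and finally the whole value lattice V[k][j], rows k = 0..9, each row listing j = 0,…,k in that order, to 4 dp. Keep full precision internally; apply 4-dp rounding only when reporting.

params: Δt=0.14167 u=1.18679 d=0.84261 q=0.48708 e^(-rΔt)=0.98985
t_9 payoffs: 86.0114 74.8073 59.0266 36.7998 5.4937 0.0000 0.0000 0.0000 0.0000 0.0000
t_8: node(8,0) S=32.5521 payoff=80.8879 vs cont=79.7367 → 80.8879 [stop]  node(8,1) S=45.8491 payoff=67.5909 vs cont=66.4397 → 67.5909 [stop]  node(8,2) S=64.5775 payoff=48.8625 vs cont=47.7113 → 48.8625 [stop]  node(8,3) S=90.9562 payoff=22.4838 vs cont=21.3326 → 22.4838 [stop]  node(8,4) S=128.1100 payoff=0.0000 vs cont=2.7893 → 2.7893 [wait]  node(8,5) S=180.4405 payoff=0.0000 vs cont=0.0000 → 0.0000 [wait]  node(8,6) S=254.1469 payoff=0.0000 vs cont=0.0000 → 0.0000 [wait]  node(8,7) S=357.9610 payoff=0.0000 vs cont=0.0000 → 0.0000 [wait]  node(8,8) S=504.1811 payoff=0.0000 vs cont=0.0000 → 0.0000 [wait]  ⇒ S*(8)=90.9562
t_7: node(7,0) S=38.6327 payoff=74.8073 vs cont=73.6561 → 74.8073 [stop]  node(7,1) S=54.4134 payoff=59.0266 vs cont=57.8754 → 59.0266 [stop]  node(7,2) S=76.6402 payoff=36.7998 vs cont=35.6486 → 36.7998 [stop]  node(7,3) S=107.9463 payoff=5.4937 vs cont=12.7602 → 12.7602 [wait]  node(7,4) S=152.0402 payoff=0.0000 vs cont=1.4162 → 1.4162 [wait]  node(7,5) S=214.1457 payoff=0.0000 vs cont=0.0000 → 0.0000 [wait]  node(7,6) S=301.6201 payoff=0.0000 vs cont=0.0000 → 0.0000 [wait]  node(7,7) S=424.8260 payoff=0.0000 vs cont=0.0000 → 0.0000 [wait]  ⇒ S*(7)=76.6402
t_6: node(6,0) S=45.8491 payoff=67.5909 vs cont=66.4397 → 67.5909 [stop]  node(6,1) S=64.5775 payoff=48.8625 vs cont=47.7113 → 48.8625 [stop]  node(6,2) S=90.9562 payoff=22.4838 vs cont=24.8361 → 24.8361 [wait]  node(6,3) S=128.1100 payoff=0.0000 vs cont=7.1614 → 7.1614 [wait]  node(6,4) S=180.4405 payoff=0.0000 vs cont=0.7190 → 0.7190 [wait]  node(6,5) S=254.1469 payoff=0.0000 vs cont=0.0000 → 0.0000 [wait]  node(6,6) S=357.9610 payoff=0.0000 vs cont=0.0000 → 0.0000 [wait]  ⇒ S*(6)=64.5775
t_5: node(5,0) S=54.4134 payoff=59.0266 vs cont=57.8754 → 59.0266 [stop]  node(5,1) S=76.6402 payoff=36.7998 vs cont=36.7827 → 36.7998 [stop]  node(5,2) S=107.9463 payoff=5.4937 vs cont=16.0625 → 16.0625 [wait]  node(5,3) S=152.0402 payoff=0.0000 vs cont=3.9826 → 3.9826 [wait]  node(5,4) S=214.1457 payoff=0.0000 vs cont=0.3651 → 0.3651 [wait]  node(5,5) S=301.6201 payoff=0.0000 vs cont=0.0000 → 0.0000 [wait]  ⇒ S*(5)=76.6402
t_4: node(4,0) S=64.5775 payoff=48.8625 vs cont=47.7113 → 48.8625 [stop]  node(4,1) S=90.9562 payoff=22.4838 vs cont=26.4282 → 26.4282 [wait]  node(4,2) S=128.1100 payoff=0.0000 vs cont=10.0754 → 10.0754 [wait]  node(4,3) S=180.4405 payoff=0.0000 vs cont=2.1981 → 2.1981 [wait]  node(4,4) S=254.1469 payoff=0.0000 vs cont=0.1853 → 0.1853 [wait]  ⇒ S*(4)=64.5775
t_3: node(3,0) S=76.6402 payoff=36.7998 vs cont=37.5503 → 37.5503 [wait]  node(3,1) S=107.9463 payoff=5.4937 vs cont=18.2757 → 18.2757 [wait]  node(3,2) S=152.0402 payoff=0.0000 vs cont=6.1752 → 6.1752 [wait]  node(3,3) S=214.1457 payoff=0.0000 vs cont=1.2054 → 1.2054 [wait]  ⇒ S*(3)=-
t_2: node(2,0) S=90.9562 payoff=22.4838 vs cont=27.8763 → 27.8763 [wait]  node(2,1) S=128.1100 payoff=0.0000 vs cont=12.2562 → 12.2562 [wait]  node(2,2) S=180.4405 payoff=0.0000 vs cont=3.7164 → 3.7164 [wait]  ⇒ S*(2)=-
t_1: node(1,0) S=107.9463 payoff=5.4937 vs cont=20.0624 → 20.0624 [wait]  node(1,1) S=152.0402 payoff=0.0000 vs cont=8.0145 → 8.0145 [wait]  ⇒ S*(1)=-
t_0: node(0,0) S=128.1100 payoff=0.0000 vs cont=14.0501 → 14.0501 [wait]  ⇒ S*(0)=-

price = 14.0501
boundary = - - - - 64.5775 76.6402 64.5775 76.6402 90.9562
tree:
14.0501
20.0624 8.0145
27.8763 12.2562 3.7164
37.5503 18.2757 6.1752 1.2054
48.8625 26.4282 10.0754 2.1981 0.1853
59.0266 36.7998 16.0625 3.9826 0.3651 0.0000
67.5909 48.8625 24.8361 7.1614 0.7190 0.0000 0.0000
74.8073 59.0266 36.7998 12.7602 1.4162 0.0000 0.0000 0.0000
80.8879 67.5909 48.8625 22.4838 2.7893 0.0000 0.0000 0.0000 0.0000
86.0114 74.8073 59.0266 36.7998 5.4937 0.0000 0.0000 0.0000 0.0000 0.0000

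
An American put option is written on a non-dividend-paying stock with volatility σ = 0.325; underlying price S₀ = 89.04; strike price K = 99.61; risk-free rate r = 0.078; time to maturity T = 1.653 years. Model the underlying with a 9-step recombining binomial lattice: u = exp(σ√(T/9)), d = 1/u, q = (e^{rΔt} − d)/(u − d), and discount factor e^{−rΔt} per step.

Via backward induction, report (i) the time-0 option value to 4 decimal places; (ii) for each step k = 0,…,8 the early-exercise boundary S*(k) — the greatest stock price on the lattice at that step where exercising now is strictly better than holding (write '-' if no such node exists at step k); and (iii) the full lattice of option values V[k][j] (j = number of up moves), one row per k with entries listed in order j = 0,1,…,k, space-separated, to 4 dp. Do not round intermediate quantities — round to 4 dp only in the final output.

params: Δt=0.18367 u=1.14945 d=0.86998 q=0.51687 e^(-rΔt)=0.98578
t_9 payoffs: 74.1900 66.0242 55.2353 40.9806 22.1468 0.0000 0.0000 0.0000 0.0000 0.0000
t_8: node(8,0) S=29.2190 payoff=70.3910 vs cont=68.9741 → 70.3910 [stop]  node(8,1) S=38.6052 payoff=61.0048 vs cont=59.5880 → 61.0048 [stop]  node(8,2) S=51.0065 payoff=48.6035 vs cont=47.1867 → 48.6035 [stop]  node(8,3) S=67.3915 payoff=32.2185 vs cont=30.8016 → 32.2185 [stop]  node(8,4) S=89.0400 payoff=10.5700 vs cont=10.5477 → 10.5700 [stop]  node(8,5) S=117.6427 payoff=0.0000 vs cont=0.0000 → 0.0000 [wait]  node(8,6) S=155.4335 payoff=0.0000 vs cont=0.0000 → 0.0000 [wait]  node(8,7) S=205.3641 payoff=0.0000 vs cont=0.0000 → 0.0000 [wait]  node(8,8) S=271.3341 payoff=0.0000 vs cont=0.0000 → 0.0000 [wait]  ⇒ S*(8)=89.0400
t_7: node(7,0) S=33.5858 payoff=66.0242 vs cont=64.6073 → 66.0242 [stop]  node(7,1) S=44.3747 payoff=55.2353 vs cont=53.8184 → 55.2353 [stop]  node(7,2) S=58.6294 payoff=40.9806 vs cont=39.5638 → 40.9806 [stop]  node(7,3) S=77.4632 payoff=22.1468 vs cont=20.7300 → 22.1468 [stop]  node(7,4) S=102.3470 payoff=0.0000 vs cont=5.0341 → 5.0341 [wait]  node(7,5) S=135.2243 payoff=0.0000 vs cont=0.0000 → 0.0000 [wait]  node(7,6) S=178.6630 payoff=0.0000 vs cont=0.0000 → 0.0000 [wait]  node(7,7) S=236.0557 payoff=0.0000 vs cont=0.0000 → 0.0000 [wait]  ⇒ S*(7)=77.4632
t_6: node(6,0) S=38.6052 payoff=61.0048 vs cont=59.5880 → 61.0048 [stop]  node(6,1) S=51.0065 payoff=48.6035 vs cont=47.1867 → 48.6035 [stop]  node(6,2) S=67.3915 payoff=32.2185 vs cont=30.8016 → 32.2185 [stop]  node(6,3) S=89.0400 payoff=10.5700 vs cont=13.1126 → 13.1126 [wait]  node(6,4) S=117.6427 payoff=0.0000 vs cont=2.3975 → 2.3975 [wait]  node(6,5) S=155.4335 payoff=0.0000 vs cont=0.0000 → 0.0000 [wait]  node(6,6) S=205.3641 payoff=0.0000 vs cont=0.0000 → 0.0000 [wait]  ⇒ S*(6)=67.3915
t_5: node(5,0) S=44.3747 payoff=55.2353 vs cont=53.8184 → 55.2353 [stop]  node(5,1) S=58.6294 payoff=40.9806 vs cont=39.5638 → 40.9806 [stop]  node(5,2) S=77.4632 payoff=22.1468 vs cont=22.0255 → 22.1468 [stop]  node(5,3) S=102.3470 payoff=0.0000 vs cont=7.4666 → 7.4666 [wait]  node(5,4) S=135.2243 payoff=0.0000 vs cont=1.1419 → 1.1419 [wait]  node(5,5) S=178.6630 payoff=0.0000 vs cont=0.0000 → 0.0000 [wait]  ⇒ S*(5)=77.4632
t_4: node(4,0) S=51.0065 payoff=48.6035 vs cont=47.1867 → 48.6035 [stop]  node(4,1) S=67.3915 payoff=32.2185 vs cont=30.8016 → 32.2185 [stop]  node(4,2) S=89.0400 payoff=10.5700 vs cont=14.3520 → 14.3520 [wait]  node(4,3) S=117.6427 payoff=0.0000 vs cont=4.1379 → 4.1379 [wait]  node(4,4) S=155.4335 payoff=0.0000 vs cont=0.5438 → 0.5438 [wait]  ⇒ S*(4)=67.3915
t_3: node(3,0) S=58.6294 payoff=40.9806 vs cont=39.5638 → 40.9806 [stop]  node(3,1) S=77.4632 payoff=22.1468 vs cont=22.6570 → 22.6570 [wait]  node(3,2) S=102.3470 payoff=0.0000 vs cont=8.9436 → 8.9436 [wait]  node(3,3) S=135.2243 payoff=0.0000 vs cont=2.2478 → 2.2478 [wait]  ⇒ S*(3)=58.6294
t_2: node(2,0) S=67.3915 payoff=32.2185 vs cont=31.0616 → 32.2185 [stop]  node(2,1) S=89.0400 payoff=10.5700 vs cont=15.3476 → 15.3476 [wait]  node(2,2) S=117.6427 payoff=0.0000 vs cont=5.4048 → 5.4048 [wait]  ⇒ S*(2)=67.3915
t_1: node(1,0) S=77.4632 payoff=22.1468 vs cont=23.1642 → 23.1642 [wait]  node(1,1) S=102.3470 payoff=0.0000 vs cont=10.0633 → 10.0633 [wait]  ⇒ S*(1)=-
t_0: node(0,0) S=89.0400 payoff=10.5700 vs cont=16.1596 → 16.1596 [wait]  ⇒ S*(0)=-

price = 16.1596
boundary = - - 67.3915 58.6294 67.3915 77.4632 67.3915 77.4632 89.0400
tree:
16.1596
23.1642 10.0633
32.2185 15.3476 5.4048
40.9806 22.6570 8.9436 2.2478
48.6035 32.2185 14.3520 4.1379 0.5438
55.2353 40.9806 22.1468 7.4666 1.1419 0.0000
61.0048 48.6035 32.2185 13.1126 2.3975 0.0000 0.0000
66.0242 55.2353 40.9806 22.1468 5.0341 0.0000 0.0000 0.0000
70.3910 61.0048 48.6035 32.2185 10.5700 0.0000 0.0000 0.0000 0.0000
74.1900 66.0242 55.2353 40.9806 22.1468 0.0000 0.0000 0.0000 0.0000 0.0000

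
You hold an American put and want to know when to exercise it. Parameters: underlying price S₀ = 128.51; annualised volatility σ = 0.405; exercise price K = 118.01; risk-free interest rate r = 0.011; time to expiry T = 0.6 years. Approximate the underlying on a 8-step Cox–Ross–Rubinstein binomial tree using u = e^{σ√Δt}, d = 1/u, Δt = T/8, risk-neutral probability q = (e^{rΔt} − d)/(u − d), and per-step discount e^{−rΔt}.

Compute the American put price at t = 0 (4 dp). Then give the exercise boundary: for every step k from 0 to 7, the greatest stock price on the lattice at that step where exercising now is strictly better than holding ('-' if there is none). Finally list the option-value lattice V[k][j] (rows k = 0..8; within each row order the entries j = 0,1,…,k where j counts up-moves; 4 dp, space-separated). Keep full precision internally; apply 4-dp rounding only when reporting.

price = 10.7499
boundary = - - - - - 73.8058 82.4631 92.1360
tree:
10.7499
15.2364 5.8300
20.9891 8.9303 2.4273
27.9760 13.3344 4.0978 0.5927
35.9081 19.2930 6.7984 1.1320 0.0000
44.2042 26.8381 11.0209 2.1622 0.0000 0.0000
51.9526 35.5469 17.2983 4.1299 0.0000 0.0000 0.0000
58.8876 44.2042 25.8740 7.8882 0.0000 0.0000 0.0000 0.0000
65.0945 51.9526 35.5469 15.0666 0.0000 0.0000 0.0000 0.0000 0.0000

Δt=0.07500, u=1.11730, d=0.89502, q=0.47601, disc=e^(-rΔt)=0.99918
k=8 terminal: V=max(K-S,0) → 65.0945 51.9526 35.5469 15.0666 0.0000 0.0000 0.0000 0.0000 0.0000
k=7: j=0 S=59.1224 intr=58.8876 cont=58.7903 V=58.8876[EX]; j=1 S=73.8058 intr=44.2042 cont=44.1069 V=44.2042[EX]; j=2 S=92.1360 intr=25.8740 cont=25.7767 V=25.8740[EX]; j=3 S=115.0185 intr=2.9915 cont=7.8882 V=7.8882[hold]; j=4 S=143.5840 intr=0.0000 cont=0.0000 V=0.0000[hold]; j=5 S=179.2440 intr=0.0000 cont=0.0000 V=0.0000[hold]; j=6 S=223.7604 intr=0.0000 cont=0.0000 V=0.0000[hold]; j=7 S=279.3327 intr=0.0000 cont=0.0000 V=0.0000[hold]  S*(7)=92.1360
k=6: j=0 S=66.0574 intr=51.9526 cont=51.8553 V=51.9526[EX]; j=1 S=82.4631 intr=35.5469 cont=35.4495 V=35.5469[EX]; j=2 S=102.9434 intr=15.0666 cont=17.2983 V=17.2983[hold]; j=3 S=128.5100 intr=0.0000 cont=4.1299 V=4.1299[hold]; j=4 S=160.4263 intr=0.0000 cont=0.0000 V=0.0000[hold]; j=5 S=200.2691 intr=0.0000 cont=0.0000 V=0.0000[hold]; j=6 S=250.0072 intr=0.0000 cont=0.0000 V=0.0000[hold]  S*(6)=82.4631
k=5: j=0 S=73.8058 intr=44.2042 cont=44.1069 V=44.2042[EX]; j=1 S=92.1360 intr=25.8740 cont=26.8381 V=26.8381[hold]; j=2 S=115.0185 intr=2.9915 cont=11.0209 V=11.0209[hold]; j=3 S=143.5840 intr=0.0000 cont=2.1622 V=2.1622[hold]; j=4 S=179.2440 intr=0.0000 cont=0.0000 V=0.0000[hold]; j=5 S=223.7604 intr=0.0000 cont=0.0000 V=0.0000[hold]  S*(5)=73.8058
k=4: j=0 S=82.4631 intr=35.5469 cont=35.9081 V=35.9081[hold]; j=1 S=102.9434 intr=15.0666 cont=19.2930 V=19.2930[hold]; j=2 S=128.5100 intr=0.0000 cont=6.7984 V=6.7984[hold]; j=3 S=160.4263 intr=0.0000 cont=1.1320 V=1.1320[hold]; j=4 S=200.2691 intr=0.0000 cont=0.0000 V=0.0000[hold]  S*(4)=-
k=3: j=0 S=92.1360 intr=25.8740 cont=27.9760 V=27.9760[hold]; j=1 S=115.0185 intr=2.9915 cont=13.3344 V=13.3344[hold]; j=2 S=143.5840 intr=0.0000 cont=4.0978 V=4.0978[hold]; j=3 S=179.2440 intr=0.0000 cont=0.5927 V=0.5927[hold]  S*(3)=-
k=2: j=0 S=102.9434 intr=15.0666 cont=20.9891 V=20.9891[hold]; j=1 S=128.5100 intr=0.0000 cont=8.9303 V=8.9303[hold]; j=2 S=160.4263 intr=0.0000 cont=2.4273 V=2.4273[hold]  S*(2)=-
k=1: j=0 S=115.0185 intr=2.9915 cont=15.2364 V=15.2364[hold]; j=1 S=143.5840 intr=0.0000 cont=5.8300 V=5.8300[hold]  S*(1)=-
k=0: j=0 S=128.5100 intr=0.0000 cont=10.7499 V=10.7499[hold]  S*(0)=-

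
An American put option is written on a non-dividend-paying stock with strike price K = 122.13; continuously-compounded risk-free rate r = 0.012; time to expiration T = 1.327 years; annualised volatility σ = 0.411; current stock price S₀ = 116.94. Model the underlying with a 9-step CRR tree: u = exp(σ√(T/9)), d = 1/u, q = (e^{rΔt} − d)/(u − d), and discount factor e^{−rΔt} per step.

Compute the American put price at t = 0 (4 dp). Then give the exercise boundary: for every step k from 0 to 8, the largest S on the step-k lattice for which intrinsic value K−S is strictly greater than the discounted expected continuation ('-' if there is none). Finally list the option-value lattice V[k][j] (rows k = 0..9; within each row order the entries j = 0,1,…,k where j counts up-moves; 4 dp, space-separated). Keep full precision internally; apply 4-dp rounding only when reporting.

price = 24.5615
boundary = - - - - 62.2022 53.1210 62.2022 72.8358 85.2873
tree:
24.5615
32.1068 16.0158
40.7976 22.2784 8.9064
50.2623 30.1162 13.3892 3.8076
59.9278 39.3869 19.6162 6.3107 0.9562
69.0090 49.6036 27.8390 10.2760 1.7946 0.0000
76.7644 59.9278 37.9715 16.3437 3.3680 0.0000 0.0000
83.3875 69.0090 49.2942 25.1520 6.3208 0.0000 0.0000 0.0000
89.0437 76.7644 59.9278 36.8427 11.8625 0.0000 0.0000 0.0000 0.0000
93.8741 83.3875 69.0090 49.2942 22.2626 0.0000 0.0000 0.0000 0.0000 0.0000

Δt=0.14744, u=1.17095, d=0.85401, q=0.46621, disc=e^(-rΔt)=0.99823
k=9 terminal: V=max(K-S,0) → 93.8741 83.3875 69.0090 49.2942 22.2626 0.0000 0.0000 0.0000 0.0000 0.0000
k=8: j=0 S=33.0863 intr=89.0437 cont=88.8278 V=89.0437[EX]; j=1 S=45.3656 intr=76.7644 cont=76.5485 V=76.7644[EX]; j=2 S=62.2022 intr=59.9278 cont=59.7119 V=59.9278[EX]; j=3 S=85.2873 intr=36.8427 cont=36.6268 V=36.8427[EX]; j=4 S=116.9400 intr=5.1900 cont=11.8625 V=11.8625[hold]; j=5 S=160.3400 intr=0.0000 cont=0.0000 V=0.0000[hold]; j=6 S=219.8471 intr=0.0000 cont=0.0000 V=0.0000[hold]; j=7 S=301.4391 intr=0.0000 cont=0.0000 V=0.0000[hold]; j=8 S=413.3123 intr=0.0000 cont=0.0000 V=0.0000[hold]  S*(8)=85.2873
k=7: j=0 S=38.7425 intr=83.3875 cont=83.1716 V=83.3875[EX]; j=1 S=53.1210 intr=69.0090 cont=68.7931 V=69.0090[EX]; j=2 S=72.8358 intr=49.2942 cont=49.0783 V=49.2942[EX]; j=3 S=99.8674 intr=22.2626 cont=25.1520 V=25.1520[hold]; j=4 S=136.9312 intr=0.0000 cont=6.3208 V=6.3208[hold]; j=5 S=187.7506 intr=0.0000 cont=0.0000 V=0.0000[hold]; j=6 S=257.4306 intr=0.0000 cont=0.0000 V=0.0000[hold]; j=7 S=352.9709 intr=0.0000 cont=0.0000 V=0.0000[hold]  S*(7)=72.8358
k=6: j=0 S=45.3656 intr=76.7644 cont=76.5485 V=76.7644[EX]; j=1 S=62.2022 intr=59.9278 cont=59.7119 V=59.9278[EX]; j=2 S=85.2873 intr=36.8427 cont=37.9715 V=37.9715[hold]; j=3 S=116.9400 intr=5.1900 cont=16.3437 V=16.3437[hold]; j=4 S=160.3400 intr=0.0000 cont=3.3680 V=3.3680[hold]; j=5 S=219.8471 intr=0.0000 cont=0.0000 V=0.0000[hold]; j=6 S=301.4391 intr=0.0000 cont=0.0000 V=0.0000[hold]  S*(6)=62.2022
k=5: j=0 S=53.1210 intr=69.0090 cont=68.7931 V=69.0090[EX]; j=1 S=72.8358 intr=49.2942 cont=49.6036 V=49.6036[hold]; j=2 S=99.8674 intr=22.2626 cont=27.8390 V=27.8390[hold]; j=3 S=136.9312 intr=0.0000 cont=10.2760 V=10.2760[hold]; j=4 S=187.7506 intr=0.0000 cont=1.7946 V=1.7946[hold]; j=5 S=257.4306 intr=0.0000 cont=0.0000 V=0.0000[hold]  S*(5)=53.1210
k=4: j=0 S=62.2022 intr=59.9278 cont=59.8560 V=59.9278[EX]; j=1 S=85.2873 intr=36.8427 cont=39.3869 V=39.3869[hold]; j=2 S=116.9400 intr=5.1900 cont=19.6162 V=19.6162[hold]; j=3 S=160.3400 intr=0.0000 cont=6.3107 V=6.3107[hold]; j=4 S=219.8471 intr=0.0000 cont=0.9562 V=0.9562[hold]  S*(4)=62.2022
k=3: j=0 S=72.8358 intr=49.2942 cont=50.2623 V=50.2623[hold]; j=1 S=99.8674 intr=22.2626 cont=30.1162 V=30.1162[hold]; j=2 S=136.9312 intr=0.0000 cont=13.3892 V=13.3892[hold]; j=3 S=187.7506 intr=0.0000 cont=3.8076 V=3.8076[hold]  S*(3)=-
k=2: j=0 S=85.2873 intr=36.8427 cont=40.7976 V=40.7976[hold]; j=1 S=116.9400 intr=5.1900 cont=22.2784 V=22.2784[hold]; j=2 S=160.3400 intr=0.0000 cont=8.9064 V=8.9064[hold]  S*(2)=-
k=1: j=0 S=99.8674 intr=22.2626 cont=32.1068 V=32.1068[hold]; j=1 S=136.9312 intr=0.0000 cont=16.0158 V=16.0158[hold]  S*(1)=-
k=0: j=0 S=116.9400 intr=5.1900 cont=24.5615 V=24.5615[hold]  S*(0)=-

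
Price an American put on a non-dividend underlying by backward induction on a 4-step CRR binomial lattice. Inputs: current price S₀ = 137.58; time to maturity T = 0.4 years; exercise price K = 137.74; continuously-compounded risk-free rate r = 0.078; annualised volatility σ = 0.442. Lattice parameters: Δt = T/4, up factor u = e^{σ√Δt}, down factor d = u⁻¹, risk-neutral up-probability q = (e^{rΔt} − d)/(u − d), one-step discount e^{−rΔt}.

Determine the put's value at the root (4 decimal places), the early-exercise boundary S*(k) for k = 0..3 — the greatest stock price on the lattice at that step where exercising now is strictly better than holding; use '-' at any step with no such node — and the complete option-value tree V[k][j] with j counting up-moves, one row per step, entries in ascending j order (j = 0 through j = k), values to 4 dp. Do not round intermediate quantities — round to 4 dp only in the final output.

price = 13.0421
boundary = - - 104.0280 119.6335
tree:
13.0421
21.4330 4.6212
33.7120 9.1474 0.0405
47.2818 18.1065 0.0805 0.0000
59.0816 33.7120 0.1600 0.0000 0.0000

params: Δt=0.10000 u=1.15001 d=0.86956 q=0.49303 e^(-rΔt)=0.99223
t_4 payoffs: 59.0816 33.7120 0.1600 0.0000 0.0000
t_3: node(3,0) S=90.4582 payoff=47.2818 vs cont=46.2116 → 47.2818 [stop]  node(3,1) S=119.6335 payoff=18.1065 vs cont=17.0363 → 18.1065 [stop]  node(3,2) S=158.2187 payoff=0.0000 vs cont=0.0805 → 0.0805 [wait]  node(3,3) S=209.2487 payoff=0.0000 vs cont=0.0000 → 0.0000 [wait]  ⇒ S*(3)=119.6335
t_2: node(2,0) S=104.0280 payoff=33.7120 vs cont=32.6418 → 33.7120 [stop]  node(2,1) S=137.5800 payoff=0.1600 vs cont=9.1474 → 9.1474 [wait]  node(2,2) S=181.9535 payoff=0.0000 vs cont=0.0405 → 0.0405 [wait]  ⇒ S*(2)=104.0280
t_1: node(1,0) S=119.6335 payoff=18.1065 vs cont=21.4330 → 21.4330 [wait]  node(1,1) S=158.2187 payoff=0.0000 vs cont=4.6212 → 4.6212 [wait]  ⇒ S*(1)=-
t_0: node(0,0) S=137.5800 payoff=0.1600 vs cont=13.0421 → 13.0421 [wait]  ⇒ S*(0)=-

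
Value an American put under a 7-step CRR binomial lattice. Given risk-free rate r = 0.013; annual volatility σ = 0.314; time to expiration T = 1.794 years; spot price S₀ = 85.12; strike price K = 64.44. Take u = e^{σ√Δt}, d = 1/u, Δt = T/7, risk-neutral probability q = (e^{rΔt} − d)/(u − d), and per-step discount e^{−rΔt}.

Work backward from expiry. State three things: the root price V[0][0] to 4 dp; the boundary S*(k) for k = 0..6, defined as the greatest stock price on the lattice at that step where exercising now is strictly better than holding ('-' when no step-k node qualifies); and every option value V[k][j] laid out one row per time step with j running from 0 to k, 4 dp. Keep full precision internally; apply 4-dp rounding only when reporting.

params: Δt=0.25629 u=1.17229 d=0.85303 q=0.47080 e^(-rΔt)=0.99667
t_7 payoffs: 36.4644 25.9940 11.6048 0.0000 0.0000 0.0000 0.0000 0.0000
t_6: node(6,0) S=32.7956 payoff=31.6444 vs cont=31.4301 → 31.6444 [stop]  node(6,1) S=45.0700 payoff=19.3700 vs cont=19.1557 → 19.3700 [stop]  node(6,2) S=61.9383 payoff=2.5017 vs cont=6.1209 → 6.1209 [wait]  node(6,3) S=85.1200 payoff=0.0000 vs cont=0.0000 → 0.0000 [wait]  node(6,4) S=116.9779 payoff=0.0000 vs cont=0.0000 → 0.0000 [wait]  node(6,5) S=160.7592 payoff=0.0000 vs cont=0.0000 → 0.0000 [wait]  node(6,6) S=220.9267 payoff=0.0000 vs cont=0.0000 → 0.0000 [wait]  ⇒ S*(6)=45.0700
t_5: node(5,0) S=38.4460 payoff=25.9940 vs cont=25.7797 → 25.9940 [stop]  node(5,1) S=52.8352 payoff=11.6048 vs cont=13.0887 → 13.0887 [wait]  node(5,2) S=72.6098 payoff=0.0000 vs cont=3.2284 → 3.2284 [wait]  node(5,3) S=99.7856 payoff=0.0000 vs cont=0.0000 → 0.0000 [wait]  node(5,4) S=137.1323 payoff=0.0000 vs cont=0.0000 → 0.0000 [wait]  node(5,5) S=188.4569 payoff=0.0000 vs cont=0.0000 → 0.0000 [wait]  ⇒ S*(5)=38.4460
t_4: node(4,0) S=45.0700 payoff=19.3700 vs cont=19.8520 → 19.8520 [wait]  node(4,1) S=61.9383 payoff=2.5017 vs cont=8.4184 → 8.4184 [wait]  node(4,2) S=85.1200 payoff=0.0000 vs cont=1.7028 → 1.7028 [wait]  node(4,3) S=116.9779 payoff=0.0000 vs cont=0.0000 → 0.0000 [wait]  node(4,4) S=160.7592 payoff=0.0000 vs cont=0.0000 → 0.0000 [wait]  ⇒ S*(4)=-
t_3: node(3,0) S=52.8352 payoff=11.6048 vs cont=14.4210 → 14.4210 [wait]  node(3,1) S=72.6098 payoff=0.0000 vs cont=5.2393 → 5.2393 [wait]  node(3,2) S=99.7856 payoff=0.0000 vs cont=0.8981 → 0.8981 [wait]  node(3,3) S=137.1323 payoff=0.0000 vs cont=0.0000 → 0.0000 [wait]  ⇒ S*(3)=-
t_2: node(2,0) S=61.9383 payoff=2.5017 vs cont=10.0647 → 10.0647 [wait]  node(2,1) S=85.1200 payoff=0.0000 vs cont=3.1848 → 3.1848 [wait]  node(2,2) S=116.9779 payoff=0.0000 vs cont=0.4737 → 0.4737 [wait]  ⇒ S*(2)=-
t_1: node(1,0) S=72.6098 payoff=0.0000 vs cont=6.8030 → 6.8030 [wait]  node(1,1) S=99.7856 payoff=0.0000 vs cont=1.9021 → 1.9021 [wait]  ⇒ S*(1)=-
t_0: node(0,0) S=85.1200 payoff=0.0000 vs cont=4.4807 → 4.4807 [wait]  ⇒ S*(0)=-

price = 4.4807
boundary = - - - - - 38.4460 45.0700
tree:
4.4807
6.8030 1.9021
10.0647 3.1848 0.4737
14.4210 5.2393 0.8981 0.0000
19.8520 8.4184 1.7028 0.0000 0.0000
25.9940 13.0887 3.2284 0.0000 0.0000 0.0000
31.6444 19.3700 6.1209 0.0000 0.0000 0.0000 0.0000
36.4644 25.9940 11.6048 0.0000 0.0000 0.0000 0.0000 0.0000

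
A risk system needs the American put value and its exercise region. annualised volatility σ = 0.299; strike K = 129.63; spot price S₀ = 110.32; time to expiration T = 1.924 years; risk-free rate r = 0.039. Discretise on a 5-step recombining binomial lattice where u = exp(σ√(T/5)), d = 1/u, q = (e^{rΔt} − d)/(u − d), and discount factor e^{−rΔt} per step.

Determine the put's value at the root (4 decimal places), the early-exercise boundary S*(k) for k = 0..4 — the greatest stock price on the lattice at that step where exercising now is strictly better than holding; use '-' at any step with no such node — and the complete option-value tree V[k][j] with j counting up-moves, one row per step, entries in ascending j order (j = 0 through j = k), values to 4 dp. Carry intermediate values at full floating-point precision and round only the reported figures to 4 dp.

params: Δt=0.38480 u=1.20379 d=0.83071 q=0.49429 e^(-rΔt)=0.98510
t_5 payoffs: 85.9887 66.3888 37.9862 0.0000 0.0000 0.0000
t_4: node(4,0) S=52.5350 payoff=77.0950 vs cont=75.1641 → 77.0950 [stop]  node(4,1) S=76.1292 payoff=53.5008 vs cont=51.5699 → 53.5008 [stop]  node(4,2) S=110.3200 payoff=19.3100 vs cont=18.9238 → 19.3100 [stop]  node(4,3) S=159.8663 payoff=0.0000 vs cont=0.0000 → 0.0000 [wait]  node(4,4) S=231.6647 payoff=0.0000 vs cont=0.0000 → 0.0000 [wait]  ⇒ S*(4)=110.3200
t_3: node(3,0) S=63.2412 payoff=66.3888 vs cont=64.4579 → 66.3888 [stop]  node(3,1) S=91.6438 payoff=37.9862 vs cont=36.0554 → 37.9862 [stop]  node(3,2) S=132.8023 payoff=0.0000 vs cont=9.6198 → 9.6198 [wait]  node(3,3) S=192.4458 payoff=0.0000 vs cont=0.0000 → 0.0000 [wait]  ⇒ S*(3)=91.6438
t_2: node(2,0) S=76.1292 payoff=53.5008 vs cont=51.5699 → 53.5008 [stop]  node(2,1) S=110.3200 payoff=19.3100 vs cont=23.6080 → 23.6080 [wait]  node(2,2) S=159.8663 payoff=0.0000 vs cont=4.7923 → 4.7923 [wait]  ⇒ S*(2)=76.1292
t_1: node(1,0) S=91.6438 payoff=37.9862 vs cont=38.1482 → 38.1482 [wait]  node(1,1) S=132.8023 payoff=0.0000 vs cont=14.0945 → 14.0945 [wait]  ⇒ S*(1)=-
t_0: node(0,0) S=110.3200 payoff=19.3100 vs cont=25.8675 → 25.8675 [wait]  ⇒ S*(0)=-

price = 25.8675
boundary = - - 76.1292 91.6438 110.3200
tree:
25.8675
38.1482 14.0945
53.5008 23.6080 4.7923
66.3888 37.9862 9.6198 0.0000
77.0950 53.5008 19.3100 0.0000 0.0000
85.9887 66.3888 37.9862 0.0000 0.0000 0.0000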